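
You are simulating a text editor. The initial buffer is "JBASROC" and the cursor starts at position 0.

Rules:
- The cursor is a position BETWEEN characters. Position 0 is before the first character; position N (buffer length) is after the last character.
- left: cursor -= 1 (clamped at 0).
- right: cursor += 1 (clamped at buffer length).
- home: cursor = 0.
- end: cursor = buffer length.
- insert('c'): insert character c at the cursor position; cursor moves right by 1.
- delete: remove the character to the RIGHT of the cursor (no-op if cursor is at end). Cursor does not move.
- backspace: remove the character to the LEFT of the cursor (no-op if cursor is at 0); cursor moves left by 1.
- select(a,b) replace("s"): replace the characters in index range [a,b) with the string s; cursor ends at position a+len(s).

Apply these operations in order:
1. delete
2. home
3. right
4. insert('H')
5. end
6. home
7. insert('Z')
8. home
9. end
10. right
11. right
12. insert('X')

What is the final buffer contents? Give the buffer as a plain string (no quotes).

After op 1 (delete): buf='BASROC' cursor=0
After op 2 (home): buf='BASROC' cursor=0
After op 3 (right): buf='BASROC' cursor=1
After op 4 (insert('H')): buf='BHASROC' cursor=2
After op 5 (end): buf='BHASROC' cursor=7
After op 6 (home): buf='BHASROC' cursor=0
After op 7 (insert('Z')): buf='ZBHASROC' cursor=1
After op 8 (home): buf='ZBHASROC' cursor=0
After op 9 (end): buf='ZBHASROC' cursor=8
After op 10 (right): buf='ZBHASROC' cursor=8
After op 11 (right): buf='ZBHASROC' cursor=8
After op 12 (insert('X')): buf='ZBHASROCX' cursor=9

Answer: ZBHASROCX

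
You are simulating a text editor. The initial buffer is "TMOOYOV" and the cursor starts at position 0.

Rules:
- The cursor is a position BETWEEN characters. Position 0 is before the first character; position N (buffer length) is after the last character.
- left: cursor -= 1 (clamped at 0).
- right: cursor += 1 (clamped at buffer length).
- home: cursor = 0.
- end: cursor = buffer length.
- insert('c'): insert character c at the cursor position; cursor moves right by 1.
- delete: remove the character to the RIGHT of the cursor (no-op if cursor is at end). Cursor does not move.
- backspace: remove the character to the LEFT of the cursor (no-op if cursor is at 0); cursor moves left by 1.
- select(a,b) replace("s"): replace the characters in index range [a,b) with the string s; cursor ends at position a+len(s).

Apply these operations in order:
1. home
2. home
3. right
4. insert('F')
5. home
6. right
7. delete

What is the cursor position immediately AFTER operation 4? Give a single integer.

After op 1 (home): buf='TMOOYOV' cursor=0
After op 2 (home): buf='TMOOYOV' cursor=0
After op 3 (right): buf='TMOOYOV' cursor=1
After op 4 (insert('F')): buf='TFMOOYOV' cursor=2

Answer: 2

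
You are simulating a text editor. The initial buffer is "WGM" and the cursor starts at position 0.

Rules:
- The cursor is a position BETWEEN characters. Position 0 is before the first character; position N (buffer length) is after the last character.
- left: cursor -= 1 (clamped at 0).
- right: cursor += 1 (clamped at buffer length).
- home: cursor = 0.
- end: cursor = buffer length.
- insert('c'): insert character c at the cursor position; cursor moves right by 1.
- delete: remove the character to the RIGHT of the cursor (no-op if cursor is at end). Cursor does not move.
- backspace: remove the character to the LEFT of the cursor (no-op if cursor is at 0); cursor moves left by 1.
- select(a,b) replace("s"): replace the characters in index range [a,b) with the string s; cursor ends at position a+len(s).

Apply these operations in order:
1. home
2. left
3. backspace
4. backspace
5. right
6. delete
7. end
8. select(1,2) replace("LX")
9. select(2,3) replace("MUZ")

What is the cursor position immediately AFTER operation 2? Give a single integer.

Answer: 0

Derivation:
After op 1 (home): buf='WGM' cursor=0
After op 2 (left): buf='WGM' cursor=0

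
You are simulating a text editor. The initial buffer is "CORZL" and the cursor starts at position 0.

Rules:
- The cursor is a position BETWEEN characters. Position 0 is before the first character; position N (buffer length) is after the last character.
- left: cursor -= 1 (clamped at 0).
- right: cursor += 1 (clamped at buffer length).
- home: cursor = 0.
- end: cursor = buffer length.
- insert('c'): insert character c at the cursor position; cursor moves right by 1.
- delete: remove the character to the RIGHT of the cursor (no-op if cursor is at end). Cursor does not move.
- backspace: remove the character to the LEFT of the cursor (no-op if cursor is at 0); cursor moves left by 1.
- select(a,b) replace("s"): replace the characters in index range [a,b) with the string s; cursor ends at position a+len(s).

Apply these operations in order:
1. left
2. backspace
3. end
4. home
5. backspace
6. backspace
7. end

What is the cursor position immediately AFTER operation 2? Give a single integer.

Answer: 0

Derivation:
After op 1 (left): buf='CORZL' cursor=0
After op 2 (backspace): buf='CORZL' cursor=0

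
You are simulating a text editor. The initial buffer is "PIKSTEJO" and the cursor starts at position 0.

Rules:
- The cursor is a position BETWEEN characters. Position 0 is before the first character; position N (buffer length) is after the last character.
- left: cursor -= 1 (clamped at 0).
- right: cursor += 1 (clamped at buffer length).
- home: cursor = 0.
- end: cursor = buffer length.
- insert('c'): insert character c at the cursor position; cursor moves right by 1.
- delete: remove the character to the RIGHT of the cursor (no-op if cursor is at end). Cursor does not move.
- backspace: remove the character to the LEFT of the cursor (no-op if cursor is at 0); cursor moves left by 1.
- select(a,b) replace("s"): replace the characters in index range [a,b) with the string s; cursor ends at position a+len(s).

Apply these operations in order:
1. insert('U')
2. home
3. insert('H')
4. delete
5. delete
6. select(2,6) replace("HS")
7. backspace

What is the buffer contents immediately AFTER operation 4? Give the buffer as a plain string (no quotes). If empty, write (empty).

Answer: HPIKSTEJO

Derivation:
After op 1 (insert('U')): buf='UPIKSTEJO' cursor=1
After op 2 (home): buf='UPIKSTEJO' cursor=0
After op 3 (insert('H')): buf='HUPIKSTEJO' cursor=1
After op 4 (delete): buf='HPIKSTEJO' cursor=1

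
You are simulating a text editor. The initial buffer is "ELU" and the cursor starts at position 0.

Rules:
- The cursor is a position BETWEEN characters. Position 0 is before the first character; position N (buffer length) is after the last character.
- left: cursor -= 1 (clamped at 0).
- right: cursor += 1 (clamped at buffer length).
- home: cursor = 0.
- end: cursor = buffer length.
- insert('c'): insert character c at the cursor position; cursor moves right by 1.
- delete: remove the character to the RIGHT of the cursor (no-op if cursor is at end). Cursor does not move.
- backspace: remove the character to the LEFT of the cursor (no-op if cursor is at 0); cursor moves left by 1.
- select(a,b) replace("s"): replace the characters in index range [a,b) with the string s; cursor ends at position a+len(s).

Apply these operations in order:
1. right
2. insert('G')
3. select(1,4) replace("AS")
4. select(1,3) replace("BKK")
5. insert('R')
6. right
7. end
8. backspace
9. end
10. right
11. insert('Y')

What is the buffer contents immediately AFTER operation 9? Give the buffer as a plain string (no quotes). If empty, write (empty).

After op 1 (right): buf='ELU' cursor=1
After op 2 (insert('G')): buf='EGLU' cursor=2
After op 3 (select(1,4) replace("AS")): buf='EAS' cursor=3
After op 4 (select(1,3) replace("BKK")): buf='EBKK' cursor=4
After op 5 (insert('R')): buf='EBKKR' cursor=5
After op 6 (right): buf='EBKKR' cursor=5
After op 7 (end): buf='EBKKR' cursor=5
After op 8 (backspace): buf='EBKK' cursor=4
After op 9 (end): buf='EBKK' cursor=4

Answer: EBKK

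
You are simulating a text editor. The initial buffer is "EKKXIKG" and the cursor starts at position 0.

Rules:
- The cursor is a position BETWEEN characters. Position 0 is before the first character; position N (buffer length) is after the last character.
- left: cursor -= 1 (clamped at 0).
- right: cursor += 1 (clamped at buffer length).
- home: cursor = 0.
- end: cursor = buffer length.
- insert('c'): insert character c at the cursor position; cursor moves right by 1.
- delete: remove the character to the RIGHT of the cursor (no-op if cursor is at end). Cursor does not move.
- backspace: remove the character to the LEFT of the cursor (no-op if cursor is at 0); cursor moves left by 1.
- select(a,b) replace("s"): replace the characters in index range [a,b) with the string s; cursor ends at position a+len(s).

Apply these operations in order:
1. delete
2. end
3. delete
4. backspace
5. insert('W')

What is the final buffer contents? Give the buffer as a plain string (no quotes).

After op 1 (delete): buf='KKXIKG' cursor=0
After op 2 (end): buf='KKXIKG' cursor=6
After op 3 (delete): buf='KKXIKG' cursor=6
After op 4 (backspace): buf='KKXIK' cursor=5
After op 5 (insert('W')): buf='KKXIKW' cursor=6

Answer: KKXIKW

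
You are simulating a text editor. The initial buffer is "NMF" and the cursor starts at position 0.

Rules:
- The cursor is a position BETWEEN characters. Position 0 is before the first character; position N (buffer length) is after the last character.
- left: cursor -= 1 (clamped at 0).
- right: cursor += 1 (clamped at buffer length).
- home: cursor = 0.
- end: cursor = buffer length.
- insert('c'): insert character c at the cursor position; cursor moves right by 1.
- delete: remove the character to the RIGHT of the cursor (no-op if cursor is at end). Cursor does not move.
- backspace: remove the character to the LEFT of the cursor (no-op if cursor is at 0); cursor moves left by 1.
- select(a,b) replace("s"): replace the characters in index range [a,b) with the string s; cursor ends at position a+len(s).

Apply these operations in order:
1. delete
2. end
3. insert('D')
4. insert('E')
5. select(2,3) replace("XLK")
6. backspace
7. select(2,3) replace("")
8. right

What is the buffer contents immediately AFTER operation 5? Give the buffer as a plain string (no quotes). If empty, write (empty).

After op 1 (delete): buf='MF' cursor=0
After op 2 (end): buf='MF' cursor=2
After op 3 (insert('D')): buf='MFD' cursor=3
After op 4 (insert('E')): buf='MFDE' cursor=4
After op 5 (select(2,3) replace("XLK")): buf='MFXLKE' cursor=5

Answer: MFXLKE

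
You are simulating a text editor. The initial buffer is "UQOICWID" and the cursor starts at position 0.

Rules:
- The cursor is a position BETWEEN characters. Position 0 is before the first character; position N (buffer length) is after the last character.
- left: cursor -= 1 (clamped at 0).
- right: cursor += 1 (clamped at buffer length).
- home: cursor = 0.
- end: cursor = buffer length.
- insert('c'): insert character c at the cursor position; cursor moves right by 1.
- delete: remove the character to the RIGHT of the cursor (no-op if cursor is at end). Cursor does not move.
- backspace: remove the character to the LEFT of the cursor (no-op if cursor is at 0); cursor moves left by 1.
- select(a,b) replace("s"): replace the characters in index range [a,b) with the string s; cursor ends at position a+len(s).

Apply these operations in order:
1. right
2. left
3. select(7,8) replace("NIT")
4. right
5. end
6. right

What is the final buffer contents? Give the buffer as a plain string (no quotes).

Answer: UQOICWINIT

Derivation:
After op 1 (right): buf='UQOICWID' cursor=1
After op 2 (left): buf='UQOICWID' cursor=0
After op 3 (select(7,8) replace("NIT")): buf='UQOICWINIT' cursor=10
After op 4 (right): buf='UQOICWINIT' cursor=10
After op 5 (end): buf='UQOICWINIT' cursor=10
After op 6 (right): buf='UQOICWINIT' cursor=10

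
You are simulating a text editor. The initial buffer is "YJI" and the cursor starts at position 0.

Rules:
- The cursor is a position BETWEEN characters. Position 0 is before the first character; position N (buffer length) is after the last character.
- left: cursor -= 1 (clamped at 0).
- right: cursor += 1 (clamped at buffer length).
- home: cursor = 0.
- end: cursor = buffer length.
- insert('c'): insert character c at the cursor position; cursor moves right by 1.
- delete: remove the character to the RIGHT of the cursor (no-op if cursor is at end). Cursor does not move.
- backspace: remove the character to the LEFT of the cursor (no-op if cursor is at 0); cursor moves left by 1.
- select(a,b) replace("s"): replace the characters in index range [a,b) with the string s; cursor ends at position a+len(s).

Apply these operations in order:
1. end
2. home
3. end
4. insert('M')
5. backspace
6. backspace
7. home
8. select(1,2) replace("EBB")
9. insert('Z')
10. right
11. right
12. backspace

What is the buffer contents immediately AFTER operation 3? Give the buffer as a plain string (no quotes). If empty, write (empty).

Answer: YJI

Derivation:
After op 1 (end): buf='YJI' cursor=3
After op 2 (home): buf='YJI' cursor=0
After op 3 (end): buf='YJI' cursor=3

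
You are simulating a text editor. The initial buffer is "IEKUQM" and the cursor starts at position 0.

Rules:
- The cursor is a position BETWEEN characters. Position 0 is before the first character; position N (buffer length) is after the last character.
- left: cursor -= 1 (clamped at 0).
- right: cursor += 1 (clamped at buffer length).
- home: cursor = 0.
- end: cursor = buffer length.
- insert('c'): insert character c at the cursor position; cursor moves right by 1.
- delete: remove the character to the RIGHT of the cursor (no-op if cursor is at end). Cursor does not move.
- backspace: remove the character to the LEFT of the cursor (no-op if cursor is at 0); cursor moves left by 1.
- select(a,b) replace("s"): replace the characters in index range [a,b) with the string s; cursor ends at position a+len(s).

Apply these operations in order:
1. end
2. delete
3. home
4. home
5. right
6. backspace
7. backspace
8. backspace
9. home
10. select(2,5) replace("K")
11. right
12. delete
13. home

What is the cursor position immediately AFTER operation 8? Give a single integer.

After op 1 (end): buf='IEKUQM' cursor=6
After op 2 (delete): buf='IEKUQM' cursor=6
After op 3 (home): buf='IEKUQM' cursor=0
After op 4 (home): buf='IEKUQM' cursor=0
After op 5 (right): buf='IEKUQM' cursor=1
After op 6 (backspace): buf='EKUQM' cursor=0
After op 7 (backspace): buf='EKUQM' cursor=0
After op 8 (backspace): buf='EKUQM' cursor=0

Answer: 0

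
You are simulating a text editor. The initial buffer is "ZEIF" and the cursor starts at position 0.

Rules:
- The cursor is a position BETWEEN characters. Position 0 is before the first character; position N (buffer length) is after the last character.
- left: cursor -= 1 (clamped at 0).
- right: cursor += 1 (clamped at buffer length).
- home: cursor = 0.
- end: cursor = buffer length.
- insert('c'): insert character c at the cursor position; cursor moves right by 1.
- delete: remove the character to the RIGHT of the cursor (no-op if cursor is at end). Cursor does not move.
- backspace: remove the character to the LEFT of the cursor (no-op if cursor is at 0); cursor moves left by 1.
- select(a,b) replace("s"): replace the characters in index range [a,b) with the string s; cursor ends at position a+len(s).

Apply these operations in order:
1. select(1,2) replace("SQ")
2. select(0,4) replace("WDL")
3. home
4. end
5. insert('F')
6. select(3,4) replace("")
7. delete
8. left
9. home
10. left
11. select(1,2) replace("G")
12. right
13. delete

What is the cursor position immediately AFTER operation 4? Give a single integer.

After op 1 (select(1,2) replace("SQ")): buf='ZSQIF' cursor=3
After op 2 (select(0,4) replace("WDL")): buf='WDLF' cursor=3
After op 3 (home): buf='WDLF' cursor=0
After op 4 (end): buf='WDLF' cursor=4

Answer: 4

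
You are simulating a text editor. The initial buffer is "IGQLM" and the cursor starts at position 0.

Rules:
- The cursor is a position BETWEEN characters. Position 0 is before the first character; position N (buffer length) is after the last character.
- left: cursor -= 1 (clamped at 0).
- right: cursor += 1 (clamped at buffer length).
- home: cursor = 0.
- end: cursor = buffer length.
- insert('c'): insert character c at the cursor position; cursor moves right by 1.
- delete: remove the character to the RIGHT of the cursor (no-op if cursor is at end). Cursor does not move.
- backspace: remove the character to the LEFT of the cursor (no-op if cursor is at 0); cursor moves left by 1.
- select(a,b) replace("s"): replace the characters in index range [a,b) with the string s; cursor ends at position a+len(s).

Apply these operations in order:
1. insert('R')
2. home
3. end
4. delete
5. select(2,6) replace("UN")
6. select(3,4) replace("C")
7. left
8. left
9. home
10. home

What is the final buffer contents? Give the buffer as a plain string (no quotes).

Answer: RIUC

Derivation:
After op 1 (insert('R')): buf='RIGQLM' cursor=1
After op 2 (home): buf='RIGQLM' cursor=0
After op 3 (end): buf='RIGQLM' cursor=6
After op 4 (delete): buf='RIGQLM' cursor=6
After op 5 (select(2,6) replace("UN")): buf='RIUN' cursor=4
After op 6 (select(3,4) replace("C")): buf='RIUC' cursor=4
After op 7 (left): buf='RIUC' cursor=3
After op 8 (left): buf='RIUC' cursor=2
After op 9 (home): buf='RIUC' cursor=0
After op 10 (home): buf='RIUC' cursor=0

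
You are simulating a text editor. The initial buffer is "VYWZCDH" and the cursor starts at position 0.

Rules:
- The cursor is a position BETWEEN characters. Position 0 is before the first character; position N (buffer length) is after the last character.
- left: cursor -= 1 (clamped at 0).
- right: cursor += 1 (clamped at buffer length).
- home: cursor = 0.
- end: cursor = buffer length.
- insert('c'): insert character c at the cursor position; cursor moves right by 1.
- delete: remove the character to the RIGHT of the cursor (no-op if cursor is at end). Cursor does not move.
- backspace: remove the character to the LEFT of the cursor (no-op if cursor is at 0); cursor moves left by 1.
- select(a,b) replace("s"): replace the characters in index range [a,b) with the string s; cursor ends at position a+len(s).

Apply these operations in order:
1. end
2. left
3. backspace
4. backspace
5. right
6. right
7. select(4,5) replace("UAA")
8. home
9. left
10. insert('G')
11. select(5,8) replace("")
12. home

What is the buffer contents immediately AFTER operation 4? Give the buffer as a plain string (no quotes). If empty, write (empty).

Answer: VYWZH

Derivation:
After op 1 (end): buf='VYWZCDH' cursor=7
After op 2 (left): buf='VYWZCDH' cursor=6
After op 3 (backspace): buf='VYWZCH' cursor=5
After op 4 (backspace): buf='VYWZH' cursor=4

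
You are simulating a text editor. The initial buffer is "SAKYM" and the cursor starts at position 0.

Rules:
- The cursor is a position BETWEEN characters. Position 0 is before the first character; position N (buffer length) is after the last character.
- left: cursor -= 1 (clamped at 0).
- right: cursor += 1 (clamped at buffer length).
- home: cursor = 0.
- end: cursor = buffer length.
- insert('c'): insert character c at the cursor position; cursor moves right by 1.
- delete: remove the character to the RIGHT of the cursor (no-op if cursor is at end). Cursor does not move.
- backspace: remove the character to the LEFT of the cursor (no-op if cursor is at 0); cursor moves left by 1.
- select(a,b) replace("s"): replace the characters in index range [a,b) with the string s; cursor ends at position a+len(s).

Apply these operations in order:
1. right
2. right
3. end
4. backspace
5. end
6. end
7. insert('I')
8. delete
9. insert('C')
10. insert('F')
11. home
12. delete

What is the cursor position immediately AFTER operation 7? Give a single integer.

Answer: 5

Derivation:
After op 1 (right): buf='SAKYM' cursor=1
After op 2 (right): buf='SAKYM' cursor=2
After op 3 (end): buf='SAKYM' cursor=5
After op 4 (backspace): buf='SAKY' cursor=4
After op 5 (end): buf='SAKY' cursor=4
After op 6 (end): buf='SAKY' cursor=4
After op 7 (insert('I')): buf='SAKYI' cursor=5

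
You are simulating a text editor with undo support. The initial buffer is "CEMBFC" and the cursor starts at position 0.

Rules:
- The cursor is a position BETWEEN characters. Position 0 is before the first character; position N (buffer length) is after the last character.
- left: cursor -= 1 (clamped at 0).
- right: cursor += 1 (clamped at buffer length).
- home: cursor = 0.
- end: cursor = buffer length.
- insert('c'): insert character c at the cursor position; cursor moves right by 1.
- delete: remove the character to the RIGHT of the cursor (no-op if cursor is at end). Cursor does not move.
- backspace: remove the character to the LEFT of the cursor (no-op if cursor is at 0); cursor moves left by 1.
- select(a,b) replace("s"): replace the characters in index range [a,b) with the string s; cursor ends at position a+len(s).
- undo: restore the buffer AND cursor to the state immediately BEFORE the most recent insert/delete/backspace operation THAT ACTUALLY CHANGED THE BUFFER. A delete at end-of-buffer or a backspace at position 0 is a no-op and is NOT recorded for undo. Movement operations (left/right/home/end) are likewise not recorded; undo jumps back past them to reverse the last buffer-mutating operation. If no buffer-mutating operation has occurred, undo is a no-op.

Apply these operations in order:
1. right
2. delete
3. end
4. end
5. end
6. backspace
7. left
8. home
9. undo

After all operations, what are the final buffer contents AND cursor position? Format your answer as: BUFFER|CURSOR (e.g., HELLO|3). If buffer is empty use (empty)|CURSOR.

Answer: CMBFC|5

Derivation:
After op 1 (right): buf='CEMBFC' cursor=1
After op 2 (delete): buf='CMBFC' cursor=1
After op 3 (end): buf='CMBFC' cursor=5
After op 4 (end): buf='CMBFC' cursor=5
After op 5 (end): buf='CMBFC' cursor=5
After op 6 (backspace): buf='CMBF' cursor=4
After op 7 (left): buf='CMBF' cursor=3
After op 8 (home): buf='CMBF' cursor=0
After op 9 (undo): buf='CMBFC' cursor=5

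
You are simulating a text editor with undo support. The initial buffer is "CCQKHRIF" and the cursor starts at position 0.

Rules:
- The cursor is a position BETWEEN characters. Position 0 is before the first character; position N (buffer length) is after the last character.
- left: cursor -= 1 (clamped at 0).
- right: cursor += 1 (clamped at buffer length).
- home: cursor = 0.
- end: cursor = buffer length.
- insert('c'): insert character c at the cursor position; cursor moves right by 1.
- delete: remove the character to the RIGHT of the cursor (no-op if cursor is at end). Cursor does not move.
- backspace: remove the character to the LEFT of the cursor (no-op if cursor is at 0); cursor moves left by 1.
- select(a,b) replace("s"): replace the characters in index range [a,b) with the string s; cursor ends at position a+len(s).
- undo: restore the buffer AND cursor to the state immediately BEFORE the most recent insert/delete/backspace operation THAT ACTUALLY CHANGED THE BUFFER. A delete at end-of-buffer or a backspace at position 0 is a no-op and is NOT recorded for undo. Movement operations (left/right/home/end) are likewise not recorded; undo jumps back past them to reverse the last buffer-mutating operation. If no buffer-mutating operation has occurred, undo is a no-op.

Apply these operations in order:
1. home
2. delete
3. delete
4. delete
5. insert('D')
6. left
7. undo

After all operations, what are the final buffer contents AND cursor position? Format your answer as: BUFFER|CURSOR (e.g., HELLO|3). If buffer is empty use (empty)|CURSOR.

After op 1 (home): buf='CCQKHRIF' cursor=0
After op 2 (delete): buf='CQKHRIF' cursor=0
After op 3 (delete): buf='QKHRIF' cursor=0
After op 4 (delete): buf='KHRIF' cursor=0
After op 5 (insert('D')): buf='DKHRIF' cursor=1
After op 6 (left): buf='DKHRIF' cursor=0
After op 7 (undo): buf='KHRIF' cursor=0

Answer: KHRIF|0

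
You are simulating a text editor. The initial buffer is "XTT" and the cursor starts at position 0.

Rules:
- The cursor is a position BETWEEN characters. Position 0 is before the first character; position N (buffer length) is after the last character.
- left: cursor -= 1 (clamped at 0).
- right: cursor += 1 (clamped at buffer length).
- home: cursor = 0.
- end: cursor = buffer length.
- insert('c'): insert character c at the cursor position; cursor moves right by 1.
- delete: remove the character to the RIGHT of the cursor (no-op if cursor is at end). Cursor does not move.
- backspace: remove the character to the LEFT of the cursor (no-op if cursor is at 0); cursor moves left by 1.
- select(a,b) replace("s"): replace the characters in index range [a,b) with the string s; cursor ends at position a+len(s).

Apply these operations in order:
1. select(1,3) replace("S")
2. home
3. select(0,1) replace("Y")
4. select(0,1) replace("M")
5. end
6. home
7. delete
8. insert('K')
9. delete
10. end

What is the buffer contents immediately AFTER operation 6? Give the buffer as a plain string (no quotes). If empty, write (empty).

After op 1 (select(1,3) replace("S")): buf='XS' cursor=2
After op 2 (home): buf='XS' cursor=0
After op 3 (select(0,1) replace("Y")): buf='YS' cursor=1
After op 4 (select(0,1) replace("M")): buf='MS' cursor=1
After op 5 (end): buf='MS' cursor=2
After op 6 (home): buf='MS' cursor=0

Answer: MS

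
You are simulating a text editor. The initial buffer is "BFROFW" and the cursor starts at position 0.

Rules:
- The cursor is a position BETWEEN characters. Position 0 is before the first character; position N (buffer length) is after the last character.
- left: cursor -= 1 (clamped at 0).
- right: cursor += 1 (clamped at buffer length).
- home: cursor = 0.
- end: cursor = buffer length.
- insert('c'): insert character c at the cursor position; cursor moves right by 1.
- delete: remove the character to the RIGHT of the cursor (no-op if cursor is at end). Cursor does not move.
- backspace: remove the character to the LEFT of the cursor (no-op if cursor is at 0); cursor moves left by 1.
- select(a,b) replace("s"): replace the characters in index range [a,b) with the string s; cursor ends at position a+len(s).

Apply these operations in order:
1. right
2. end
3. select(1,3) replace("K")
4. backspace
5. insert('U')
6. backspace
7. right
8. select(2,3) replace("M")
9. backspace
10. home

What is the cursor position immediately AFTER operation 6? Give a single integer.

Answer: 1

Derivation:
After op 1 (right): buf='BFROFW' cursor=1
After op 2 (end): buf='BFROFW' cursor=6
After op 3 (select(1,3) replace("K")): buf='BKOFW' cursor=2
After op 4 (backspace): buf='BOFW' cursor=1
After op 5 (insert('U')): buf='BUOFW' cursor=2
After op 6 (backspace): buf='BOFW' cursor=1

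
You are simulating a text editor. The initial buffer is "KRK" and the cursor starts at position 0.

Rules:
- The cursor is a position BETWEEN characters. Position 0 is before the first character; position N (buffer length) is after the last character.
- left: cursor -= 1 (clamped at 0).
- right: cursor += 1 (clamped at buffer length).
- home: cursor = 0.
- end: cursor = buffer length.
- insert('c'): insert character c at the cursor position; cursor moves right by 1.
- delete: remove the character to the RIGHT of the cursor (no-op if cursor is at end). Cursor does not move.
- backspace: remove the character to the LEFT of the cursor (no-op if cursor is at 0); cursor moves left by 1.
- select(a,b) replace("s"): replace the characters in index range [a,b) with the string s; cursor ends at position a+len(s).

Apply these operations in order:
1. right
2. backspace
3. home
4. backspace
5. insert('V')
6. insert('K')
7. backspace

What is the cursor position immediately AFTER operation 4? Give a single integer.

Answer: 0

Derivation:
After op 1 (right): buf='KRK' cursor=1
After op 2 (backspace): buf='RK' cursor=0
After op 3 (home): buf='RK' cursor=0
After op 4 (backspace): buf='RK' cursor=0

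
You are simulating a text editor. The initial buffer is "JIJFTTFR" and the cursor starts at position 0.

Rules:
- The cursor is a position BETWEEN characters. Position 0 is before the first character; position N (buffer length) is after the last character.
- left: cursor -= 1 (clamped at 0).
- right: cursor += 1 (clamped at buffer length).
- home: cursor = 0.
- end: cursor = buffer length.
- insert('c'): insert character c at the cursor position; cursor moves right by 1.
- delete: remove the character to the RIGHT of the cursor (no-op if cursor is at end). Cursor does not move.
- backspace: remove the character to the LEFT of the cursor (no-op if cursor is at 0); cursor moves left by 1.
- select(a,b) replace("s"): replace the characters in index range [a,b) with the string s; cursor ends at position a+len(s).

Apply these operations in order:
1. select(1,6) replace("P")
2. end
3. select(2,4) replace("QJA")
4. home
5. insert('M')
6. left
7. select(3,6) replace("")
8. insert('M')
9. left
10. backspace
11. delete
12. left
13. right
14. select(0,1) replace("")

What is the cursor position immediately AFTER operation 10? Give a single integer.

After op 1 (select(1,6) replace("P")): buf='JPFR' cursor=2
After op 2 (end): buf='JPFR' cursor=4
After op 3 (select(2,4) replace("QJA")): buf='JPQJA' cursor=5
After op 4 (home): buf='JPQJA' cursor=0
After op 5 (insert('M')): buf='MJPQJA' cursor=1
After op 6 (left): buf='MJPQJA' cursor=0
After op 7 (select(3,6) replace("")): buf='MJP' cursor=3
After op 8 (insert('M')): buf='MJPM' cursor=4
After op 9 (left): buf='MJPM' cursor=3
After op 10 (backspace): buf='MJM' cursor=2

Answer: 2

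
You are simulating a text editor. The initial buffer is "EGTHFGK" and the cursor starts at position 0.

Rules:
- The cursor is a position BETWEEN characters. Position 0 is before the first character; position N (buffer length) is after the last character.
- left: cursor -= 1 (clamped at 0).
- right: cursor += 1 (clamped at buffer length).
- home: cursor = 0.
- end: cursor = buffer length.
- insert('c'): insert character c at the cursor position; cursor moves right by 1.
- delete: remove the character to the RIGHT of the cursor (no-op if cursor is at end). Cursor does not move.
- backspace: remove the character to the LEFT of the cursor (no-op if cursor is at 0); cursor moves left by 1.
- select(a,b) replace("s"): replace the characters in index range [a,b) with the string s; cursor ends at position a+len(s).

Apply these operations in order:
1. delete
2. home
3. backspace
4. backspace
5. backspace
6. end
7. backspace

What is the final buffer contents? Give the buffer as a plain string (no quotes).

After op 1 (delete): buf='GTHFGK' cursor=0
After op 2 (home): buf='GTHFGK' cursor=0
After op 3 (backspace): buf='GTHFGK' cursor=0
After op 4 (backspace): buf='GTHFGK' cursor=0
After op 5 (backspace): buf='GTHFGK' cursor=0
After op 6 (end): buf='GTHFGK' cursor=6
After op 7 (backspace): buf='GTHFG' cursor=5

Answer: GTHFG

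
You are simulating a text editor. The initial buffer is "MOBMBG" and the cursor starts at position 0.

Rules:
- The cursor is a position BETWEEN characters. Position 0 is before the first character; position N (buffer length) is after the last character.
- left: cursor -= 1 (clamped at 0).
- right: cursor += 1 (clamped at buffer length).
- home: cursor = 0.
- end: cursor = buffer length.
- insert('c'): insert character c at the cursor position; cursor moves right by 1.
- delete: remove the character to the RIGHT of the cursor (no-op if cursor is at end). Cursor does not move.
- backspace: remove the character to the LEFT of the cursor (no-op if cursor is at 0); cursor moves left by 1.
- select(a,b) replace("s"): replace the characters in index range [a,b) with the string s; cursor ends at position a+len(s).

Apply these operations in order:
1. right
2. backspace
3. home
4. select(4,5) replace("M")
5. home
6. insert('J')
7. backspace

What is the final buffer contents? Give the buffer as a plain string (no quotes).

After op 1 (right): buf='MOBMBG' cursor=1
After op 2 (backspace): buf='OBMBG' cursor=0
After op 3 (home): buf='OBMBG' cursor=0
After op 4 (select(4,5) replace("M")): buf='OBMBM' cursor=5
After op 5 (home): buf='OBMBM' cursor=0
After op 6 (insert('J')): buf='JOBMBM' cursor=1
After op 7 (backspace): buf='OBMBM' cursor=0

Answer: OBMBM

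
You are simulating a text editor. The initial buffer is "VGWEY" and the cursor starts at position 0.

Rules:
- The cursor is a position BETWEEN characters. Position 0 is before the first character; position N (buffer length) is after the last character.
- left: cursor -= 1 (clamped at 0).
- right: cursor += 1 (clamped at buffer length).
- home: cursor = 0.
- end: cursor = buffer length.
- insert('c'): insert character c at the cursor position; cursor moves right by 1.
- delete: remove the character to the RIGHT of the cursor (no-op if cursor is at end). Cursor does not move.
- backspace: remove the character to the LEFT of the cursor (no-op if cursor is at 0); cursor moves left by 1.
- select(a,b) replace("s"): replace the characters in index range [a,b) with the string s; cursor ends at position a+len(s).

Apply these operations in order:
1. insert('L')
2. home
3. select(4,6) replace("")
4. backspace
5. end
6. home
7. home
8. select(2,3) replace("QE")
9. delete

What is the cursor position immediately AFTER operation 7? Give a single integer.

Answer: 0

Derivation:
After op 1 (insert('L')): buf='LVGWEY' cursor=1
After op 2 (home): buf='LVGWEY' cursor=0
After op 3 (select(4,6) replace("")): buf='LVGW' cursor=4
After op 4 (backspace): buf='LVG' cursor=3
After op 5 (end): buf='LVG' cursor=3
After op 6 (home): buf='LVG' cursor=0
After op 7 (home): buf='LVG' cursor=0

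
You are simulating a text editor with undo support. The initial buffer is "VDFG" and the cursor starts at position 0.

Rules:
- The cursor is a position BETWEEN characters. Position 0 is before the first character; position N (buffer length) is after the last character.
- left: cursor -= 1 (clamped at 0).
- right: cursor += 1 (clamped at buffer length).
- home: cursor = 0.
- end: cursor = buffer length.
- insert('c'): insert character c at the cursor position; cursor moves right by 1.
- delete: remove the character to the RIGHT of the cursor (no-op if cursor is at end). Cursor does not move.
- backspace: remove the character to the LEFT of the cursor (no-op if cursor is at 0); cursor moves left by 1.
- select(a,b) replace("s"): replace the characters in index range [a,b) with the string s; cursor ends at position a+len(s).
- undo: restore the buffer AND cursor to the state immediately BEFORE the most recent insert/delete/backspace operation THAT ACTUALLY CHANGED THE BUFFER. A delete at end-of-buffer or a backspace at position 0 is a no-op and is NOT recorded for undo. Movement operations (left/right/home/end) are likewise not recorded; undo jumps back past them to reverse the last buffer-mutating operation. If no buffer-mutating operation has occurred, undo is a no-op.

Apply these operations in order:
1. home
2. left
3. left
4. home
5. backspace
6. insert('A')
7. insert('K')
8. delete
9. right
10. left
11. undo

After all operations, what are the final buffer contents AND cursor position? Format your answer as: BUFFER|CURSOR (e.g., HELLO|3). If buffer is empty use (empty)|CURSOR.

After op 1 (home): buf='VDFG' cursor=0
After op 2 (left): buf='VDFG' cursor=0
After op 3 (left): buf='VDFG' cursor=0
After op 4 (home): buf='VDFG' cursor=0
After op 5 (backspace): buf='VDFG' cursor=0
After op 6 (insert('A')): buf='AVDFG' cursor=1
After op 7 (insert('K')): buf='AKVDFG' cursor=2
After op 8 (delete): buf='AKDFG' cursor=2
After op 9 (right): buf='AKDFG' cursor=3
After op 10 (left): buf='AKDFG' cursor=2
After op 11 (undo): buf='AKVDFG' cursor=2

Answer: AKVDFG|2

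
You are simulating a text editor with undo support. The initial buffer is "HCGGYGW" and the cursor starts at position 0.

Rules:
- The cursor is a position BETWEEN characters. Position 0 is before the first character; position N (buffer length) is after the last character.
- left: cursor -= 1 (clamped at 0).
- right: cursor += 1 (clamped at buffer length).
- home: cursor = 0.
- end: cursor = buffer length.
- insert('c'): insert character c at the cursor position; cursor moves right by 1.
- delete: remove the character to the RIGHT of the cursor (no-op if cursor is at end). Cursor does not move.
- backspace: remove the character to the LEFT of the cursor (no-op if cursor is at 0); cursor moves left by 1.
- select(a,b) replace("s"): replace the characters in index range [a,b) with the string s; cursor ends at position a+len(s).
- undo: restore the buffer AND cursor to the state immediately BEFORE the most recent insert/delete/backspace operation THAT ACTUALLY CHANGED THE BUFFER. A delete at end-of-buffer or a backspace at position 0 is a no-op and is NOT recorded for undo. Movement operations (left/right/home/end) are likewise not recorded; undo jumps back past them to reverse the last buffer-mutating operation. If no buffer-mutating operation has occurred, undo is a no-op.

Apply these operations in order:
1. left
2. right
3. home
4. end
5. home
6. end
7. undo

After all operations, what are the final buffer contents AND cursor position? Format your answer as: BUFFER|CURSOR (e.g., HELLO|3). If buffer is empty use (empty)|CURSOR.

After op 1 (left): buf='HCGGYGW' cursor=0
After op 2 (right): buf='HCGGYGW' cursor=1
After op 3 (home): buf='HCGGYGW' cursor=0
After op 4 (end): buf='HCGGYGW' cursor=7
After op 5 (home): buf='HCGGYGW' cursor=0
After op 6 (end): buf='HCGGYGW' cursor=7
After op 7 (undo): buf='HCGGYGW' cursor=7

Answer: HCGGYGW|7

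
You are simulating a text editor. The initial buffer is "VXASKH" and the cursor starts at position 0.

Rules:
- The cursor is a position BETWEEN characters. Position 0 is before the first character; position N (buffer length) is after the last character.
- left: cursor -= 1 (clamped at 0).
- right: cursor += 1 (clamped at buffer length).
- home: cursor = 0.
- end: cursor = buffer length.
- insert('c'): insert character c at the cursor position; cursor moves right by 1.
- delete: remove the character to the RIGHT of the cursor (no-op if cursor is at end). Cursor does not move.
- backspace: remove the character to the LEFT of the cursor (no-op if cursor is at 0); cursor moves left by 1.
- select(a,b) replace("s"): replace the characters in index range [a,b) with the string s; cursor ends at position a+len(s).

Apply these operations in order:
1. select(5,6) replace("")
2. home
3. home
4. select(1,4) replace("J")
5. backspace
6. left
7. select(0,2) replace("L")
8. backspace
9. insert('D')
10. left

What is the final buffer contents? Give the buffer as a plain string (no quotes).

After op 1 (select(5,6) replace("")): buf='VXASK' cursor=5
After op 2 (home): buf='VXASK' cursor=0
After op 3 (home): buf='VXASK' cursor=0
After op 4 (select(1,4) replace("J")): buf='VJK' cursor=2
After op 5 (backspace): buf='VK' cursor=1
After op 6 (left): buf='VK' cursor=0
After op 7 (select(0,2) replace("L")): buf='L' cursor=1
After op 8 (backspace): buf='(empty)' cursor=0
After op 9 (insert('D')): buf='D' cursor=1
After op 10 (left): buf='D' cursor=0

Answer: D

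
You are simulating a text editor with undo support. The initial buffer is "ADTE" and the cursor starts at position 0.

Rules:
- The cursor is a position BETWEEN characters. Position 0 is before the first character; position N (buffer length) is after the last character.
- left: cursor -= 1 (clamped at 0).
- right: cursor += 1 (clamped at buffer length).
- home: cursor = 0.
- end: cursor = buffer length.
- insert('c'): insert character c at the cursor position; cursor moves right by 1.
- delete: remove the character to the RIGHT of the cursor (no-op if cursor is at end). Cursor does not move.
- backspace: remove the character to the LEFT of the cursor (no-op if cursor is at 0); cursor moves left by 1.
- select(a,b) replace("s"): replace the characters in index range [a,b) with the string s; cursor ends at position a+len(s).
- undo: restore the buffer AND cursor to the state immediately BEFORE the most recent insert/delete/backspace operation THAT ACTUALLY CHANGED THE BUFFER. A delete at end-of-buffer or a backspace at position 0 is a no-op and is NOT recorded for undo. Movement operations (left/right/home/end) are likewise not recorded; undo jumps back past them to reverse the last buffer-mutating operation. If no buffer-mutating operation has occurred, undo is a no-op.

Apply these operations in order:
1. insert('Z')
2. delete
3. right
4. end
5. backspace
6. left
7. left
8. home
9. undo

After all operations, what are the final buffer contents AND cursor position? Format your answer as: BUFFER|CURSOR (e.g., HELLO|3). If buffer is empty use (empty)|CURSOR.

After op 1 (insert('Z')): buf='ZADTE' cursor=1
After op 2 (delete): buf='ZDTE' cursor=1
After op 3 (right): buf='ZDTE' cursor=2
After op 4 (end): buf='ZDTE' cursor=4
After op 5 (backspace): buf='ZDT' cursor=3
After op 6 (left): buf='ZDT' cursor=2
After op 7 (left): buf='ZDT' cursor=1
After op 8 (home): buf='ZDT' cursor=0
After op 9 (undo): buf='ZDTE' cursor=4

Answer: ZDTE|4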